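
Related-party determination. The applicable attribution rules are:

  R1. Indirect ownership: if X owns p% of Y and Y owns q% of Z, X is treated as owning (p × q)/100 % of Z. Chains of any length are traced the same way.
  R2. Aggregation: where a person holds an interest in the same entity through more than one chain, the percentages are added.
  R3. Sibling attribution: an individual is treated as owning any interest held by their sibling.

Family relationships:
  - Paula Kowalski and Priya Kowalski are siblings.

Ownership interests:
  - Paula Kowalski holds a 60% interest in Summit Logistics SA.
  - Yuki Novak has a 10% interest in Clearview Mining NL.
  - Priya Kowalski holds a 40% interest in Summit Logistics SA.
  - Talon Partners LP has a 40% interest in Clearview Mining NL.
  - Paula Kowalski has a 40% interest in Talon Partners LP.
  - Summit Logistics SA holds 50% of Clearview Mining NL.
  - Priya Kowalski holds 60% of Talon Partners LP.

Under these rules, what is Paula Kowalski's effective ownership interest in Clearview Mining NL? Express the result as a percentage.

90%

By sibling attribution (R3), Paula Kowalski is treated as also owning Priya Kowalski's interest in Summit Logistics SA, giving 60% + 40% = 100%.
By sibling attribution (R3), Paula Kowalski is treated as also owning Priya Kowalski's interest in Talon Partners LP, giving 40% + 60% = 100%.
Chain via Summit Logistics SA (R1): 100% × 50% = 50% of Clearview Mining NL.
Chain via Talon Partners LP (R1): 100% × 40% = 40% of Clearview Mining NL.
Aggregating (R2): 50% + 40% = 90%.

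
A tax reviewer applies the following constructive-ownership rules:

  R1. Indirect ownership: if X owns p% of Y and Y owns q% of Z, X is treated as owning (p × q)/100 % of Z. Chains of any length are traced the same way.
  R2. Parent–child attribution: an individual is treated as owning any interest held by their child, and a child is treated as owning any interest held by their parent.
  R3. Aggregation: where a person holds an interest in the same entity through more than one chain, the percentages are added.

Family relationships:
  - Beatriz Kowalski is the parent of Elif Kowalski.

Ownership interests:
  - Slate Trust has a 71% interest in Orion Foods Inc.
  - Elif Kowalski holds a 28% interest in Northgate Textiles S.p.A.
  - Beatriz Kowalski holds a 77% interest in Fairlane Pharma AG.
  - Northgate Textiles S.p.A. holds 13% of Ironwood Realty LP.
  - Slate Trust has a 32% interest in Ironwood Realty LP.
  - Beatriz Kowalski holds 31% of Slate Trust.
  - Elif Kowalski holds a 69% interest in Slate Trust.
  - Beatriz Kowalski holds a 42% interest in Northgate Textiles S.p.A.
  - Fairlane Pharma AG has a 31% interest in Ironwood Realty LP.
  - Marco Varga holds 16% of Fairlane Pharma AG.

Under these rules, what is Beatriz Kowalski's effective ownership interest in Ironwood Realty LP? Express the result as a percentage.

64.97%

By parent–child attribution (R2), Beatriz Kowalski is treated as also owning Elif Kowalski's interest in Northgate Textiles S.p.A, giving 42% + 28% = 70%.
By parent–child attribution (R2), Beatriz Kowalski is treated as also owning Elif Kowalski's interest in Slate Trust, giving 31% + 69% = 100%.
Chain via Northgate Textiles S.p.A. (R1): 70% × 13% = 9.1% of Ironwood Realty LP.
Chain via Slate Trust (R1): 100% × 32% = 32% of Ironwood Realty LP.
Chain via Fairlane Pharma AG (R1): 77% × 31% = 23.87% of Ironwood Realty LP.
Aggregating (R3): 9.1% + 32% + 23.87% = 64.97%.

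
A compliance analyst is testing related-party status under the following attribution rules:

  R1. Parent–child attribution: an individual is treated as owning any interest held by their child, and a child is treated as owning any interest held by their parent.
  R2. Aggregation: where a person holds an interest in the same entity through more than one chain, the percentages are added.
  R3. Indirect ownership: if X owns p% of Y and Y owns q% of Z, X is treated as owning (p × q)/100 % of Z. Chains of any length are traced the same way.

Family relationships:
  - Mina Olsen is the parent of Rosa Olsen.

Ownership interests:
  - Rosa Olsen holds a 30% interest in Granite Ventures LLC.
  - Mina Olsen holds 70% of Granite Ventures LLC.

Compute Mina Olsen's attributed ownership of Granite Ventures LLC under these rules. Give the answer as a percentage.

By parent–child attribution (R1), Mina Olsen is treated as also owning Rosa Olsen's interest in Granite Ventures LLC, giving 70% + 30% = 100%.
Direct interest in Granite Ventures LLC: 100%.

100%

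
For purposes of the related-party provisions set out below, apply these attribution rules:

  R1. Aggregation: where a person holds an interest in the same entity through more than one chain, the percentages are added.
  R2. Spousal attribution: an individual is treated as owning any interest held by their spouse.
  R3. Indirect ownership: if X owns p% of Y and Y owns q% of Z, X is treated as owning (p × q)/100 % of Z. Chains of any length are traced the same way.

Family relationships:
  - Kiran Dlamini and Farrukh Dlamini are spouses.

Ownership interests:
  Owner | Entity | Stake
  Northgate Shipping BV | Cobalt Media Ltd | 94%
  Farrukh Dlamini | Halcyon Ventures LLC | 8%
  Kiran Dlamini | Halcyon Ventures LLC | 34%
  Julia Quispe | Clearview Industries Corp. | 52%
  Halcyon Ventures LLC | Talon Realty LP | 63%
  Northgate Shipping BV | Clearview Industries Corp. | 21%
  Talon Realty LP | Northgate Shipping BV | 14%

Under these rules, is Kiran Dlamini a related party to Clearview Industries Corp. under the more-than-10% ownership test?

By spousal attribution (R2), Kiran Dlamini is treated as also owning Farrukh Dlamini's interest in Halcyon Ventures LLC, giving 34% + 8% = 42%.
Chain via Halcyon Ventures LLC → Talon Realty LP → Northgate Shipping BV (R3): 42% × 63% × 14% × 21% = 0.777924% of Clearview Industries Corp.
0.777924% does not exceed the 10% threshold, so Kiran is not a related party to Clearview Industries Corp.

No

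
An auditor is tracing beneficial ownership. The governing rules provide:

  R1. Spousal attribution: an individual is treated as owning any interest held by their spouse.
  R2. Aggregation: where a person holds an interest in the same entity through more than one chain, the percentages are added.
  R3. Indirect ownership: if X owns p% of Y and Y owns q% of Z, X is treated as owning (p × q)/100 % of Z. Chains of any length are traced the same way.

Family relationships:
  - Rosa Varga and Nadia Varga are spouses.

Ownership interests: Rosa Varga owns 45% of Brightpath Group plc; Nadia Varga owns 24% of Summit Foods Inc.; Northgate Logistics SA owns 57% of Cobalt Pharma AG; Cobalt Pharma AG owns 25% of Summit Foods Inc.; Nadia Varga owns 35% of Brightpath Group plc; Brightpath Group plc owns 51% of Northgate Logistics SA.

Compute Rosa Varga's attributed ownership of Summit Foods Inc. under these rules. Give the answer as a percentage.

29.814%

By spousal attribution (R1), Rosa Varga is treated as also owning Nadia Varga's interest in Brightpath Group plc, giving 45% + 35% = 80%.
By spousal attribution (R1), Rosa Varga is treated as owning Nadia Varga's 24% interest in Summit Foods Inc.
Chain via Brightpath Group plc → Northgate Logistics SA → Cobalt Pharma AG (R3): 80% × 51% × 57% × 25% = 5.814% of Summit Foods Inc.
Direct interest in Summit Foods Inc: 24%.
Aggregating (R2): 5.814% + 24% = 29.814%.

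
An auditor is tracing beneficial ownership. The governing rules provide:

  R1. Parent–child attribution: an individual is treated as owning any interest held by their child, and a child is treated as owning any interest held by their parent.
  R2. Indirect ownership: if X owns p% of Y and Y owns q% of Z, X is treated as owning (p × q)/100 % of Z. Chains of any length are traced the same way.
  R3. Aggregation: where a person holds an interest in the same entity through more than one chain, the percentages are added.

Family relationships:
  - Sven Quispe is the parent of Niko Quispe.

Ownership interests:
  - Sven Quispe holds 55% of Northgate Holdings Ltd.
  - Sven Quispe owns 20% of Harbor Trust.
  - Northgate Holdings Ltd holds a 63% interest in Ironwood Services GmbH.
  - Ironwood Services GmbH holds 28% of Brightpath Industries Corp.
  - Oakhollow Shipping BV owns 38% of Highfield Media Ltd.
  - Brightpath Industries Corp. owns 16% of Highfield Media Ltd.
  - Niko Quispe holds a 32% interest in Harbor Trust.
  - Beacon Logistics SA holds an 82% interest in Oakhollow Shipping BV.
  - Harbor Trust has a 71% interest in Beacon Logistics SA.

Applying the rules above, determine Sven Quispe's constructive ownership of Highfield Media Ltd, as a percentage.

By parent–child attribution (R1), Sven Quispe is treated as also owning Niko Quispe's interest in Harbor Trust, giving 20% + 32% = 52%.
Chain via Harbor Trust → Beacon Logistics SA → Oakhollow Shipping BV (R2): 52% × 71% × 82% × 38% = 11.504272% of Highfield Media Ltd.
Chain via Northgate Holdings Ltd → Ironwood Services GmbH → Brightpath Industries Corp. (R2): 55% × 63% × 28% × 16% = 1.55232% of Highfield Media Ltd.
Aggregating (R3): 11.504272% + 1.55232% = 13.056592%.

13.056592%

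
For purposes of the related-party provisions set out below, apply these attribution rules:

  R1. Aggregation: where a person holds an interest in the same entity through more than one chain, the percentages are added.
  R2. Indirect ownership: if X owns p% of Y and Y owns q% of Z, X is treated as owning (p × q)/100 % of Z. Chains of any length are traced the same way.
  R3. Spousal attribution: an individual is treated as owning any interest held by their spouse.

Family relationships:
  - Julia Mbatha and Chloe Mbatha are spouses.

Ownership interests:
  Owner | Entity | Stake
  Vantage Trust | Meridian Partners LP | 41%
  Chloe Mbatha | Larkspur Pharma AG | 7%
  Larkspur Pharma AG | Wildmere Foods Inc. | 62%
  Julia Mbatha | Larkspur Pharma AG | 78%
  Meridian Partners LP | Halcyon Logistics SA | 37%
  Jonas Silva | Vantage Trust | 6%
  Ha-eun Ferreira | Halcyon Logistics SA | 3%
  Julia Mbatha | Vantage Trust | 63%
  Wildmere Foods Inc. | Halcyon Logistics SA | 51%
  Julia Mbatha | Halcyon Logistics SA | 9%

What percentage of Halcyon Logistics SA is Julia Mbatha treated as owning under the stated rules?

45.4341%

By spousal attribution (R3), Julia Mbatha is treated as also owning Chloe Mbatha's interest in Larkspur Pharma AG, giving 78% + 7% = 85%.
Chain via Vantage Trust → Meridian Partners LP (R2): 63% × 41% × 37% = 9.5571% of Halcyon Logistics SA.
Chain via Larkspur Pharma AG → Wildmere Foods Inc. (R2): 85% × 62% × 51% = 26.877% of Halcyon Logistics SA.
Direct interest in Halcyon Logistics SA: 9%.
Aggregating (R1): 9.5571% + 26.877% + 9% = 45.4341%.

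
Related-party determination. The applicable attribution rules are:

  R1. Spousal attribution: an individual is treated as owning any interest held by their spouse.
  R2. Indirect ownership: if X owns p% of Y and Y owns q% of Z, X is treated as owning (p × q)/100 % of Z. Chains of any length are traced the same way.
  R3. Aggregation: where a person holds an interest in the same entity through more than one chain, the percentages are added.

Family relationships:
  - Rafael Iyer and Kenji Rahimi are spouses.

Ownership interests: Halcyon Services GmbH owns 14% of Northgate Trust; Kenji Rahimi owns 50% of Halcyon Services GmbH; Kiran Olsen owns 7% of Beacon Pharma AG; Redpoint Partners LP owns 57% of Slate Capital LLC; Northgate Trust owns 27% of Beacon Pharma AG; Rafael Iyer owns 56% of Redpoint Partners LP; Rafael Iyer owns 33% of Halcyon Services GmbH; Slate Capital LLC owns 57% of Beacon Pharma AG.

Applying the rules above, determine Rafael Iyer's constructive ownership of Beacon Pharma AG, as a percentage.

21.3318%

By spousal attribution (R1), Rafael Iyer is treated as also owning Kenji Rahimi's interest in Halcyon Services GmbH, giving 33% + 50% = 83%.
Chain via Redpoint Partners LP → Slate Capital LLC (R2): 56% × 57% × 57% = 18.1944% of Beacon Pharma AG.
Chain via Halcyon Services GmbH → Northgate Trust (R2): 83% × 14% × 27% = 3.1374% of Beacon Pharma AG.
Aggregating (R3): 18.1944% + 3.1374% = 21.3318%.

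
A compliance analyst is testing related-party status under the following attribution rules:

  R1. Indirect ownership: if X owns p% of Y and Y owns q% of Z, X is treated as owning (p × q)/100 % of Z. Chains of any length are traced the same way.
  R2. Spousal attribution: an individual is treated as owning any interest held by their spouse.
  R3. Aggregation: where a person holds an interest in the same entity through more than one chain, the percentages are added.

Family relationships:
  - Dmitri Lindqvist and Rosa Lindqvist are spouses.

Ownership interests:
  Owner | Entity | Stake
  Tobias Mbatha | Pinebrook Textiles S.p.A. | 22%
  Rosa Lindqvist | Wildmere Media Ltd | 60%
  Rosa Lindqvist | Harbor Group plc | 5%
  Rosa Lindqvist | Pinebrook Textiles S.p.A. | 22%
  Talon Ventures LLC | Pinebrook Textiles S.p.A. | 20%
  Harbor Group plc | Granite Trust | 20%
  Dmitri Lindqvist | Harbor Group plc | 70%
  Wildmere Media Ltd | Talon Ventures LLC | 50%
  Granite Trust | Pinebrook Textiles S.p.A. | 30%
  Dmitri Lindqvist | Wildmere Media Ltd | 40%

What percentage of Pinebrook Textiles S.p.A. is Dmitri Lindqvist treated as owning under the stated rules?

36.5%

By spousal attribution (R2), Dmitri Lindqvist is treated as also owning Rosa Lindqvist's interest in Wildmere Media Ltd, giving 40% + 60% = 100%.
By spousal attribution (R2), Dmitri Lindqvist is treated as also owning Rosa Lindqvist's interest in Harbor Group plc, giving 70% + 5% = 75%.
By spousal attribution (R2), Dmitri Lindqvist is treated as owning Rosa Lindqvist's 22% interest in Pinebrook Textiles S.p.A.
Chain via Wildmere Media Ltd → Talon Ventures LLC (R1): 100% × 50% × 20% = 10% of Pinebrook Textiles S.p.A.
Chain via Harbor Group plc → Granite Trust (R1): 75% × 20% × 30% = 4.5% of Pinebrook Textiles S.p.A.
Direct interest in Pinebrook Textiles S.p.A: 22%.
Aggregating (R3): 10% + 4.5% + 22% = 36.5%.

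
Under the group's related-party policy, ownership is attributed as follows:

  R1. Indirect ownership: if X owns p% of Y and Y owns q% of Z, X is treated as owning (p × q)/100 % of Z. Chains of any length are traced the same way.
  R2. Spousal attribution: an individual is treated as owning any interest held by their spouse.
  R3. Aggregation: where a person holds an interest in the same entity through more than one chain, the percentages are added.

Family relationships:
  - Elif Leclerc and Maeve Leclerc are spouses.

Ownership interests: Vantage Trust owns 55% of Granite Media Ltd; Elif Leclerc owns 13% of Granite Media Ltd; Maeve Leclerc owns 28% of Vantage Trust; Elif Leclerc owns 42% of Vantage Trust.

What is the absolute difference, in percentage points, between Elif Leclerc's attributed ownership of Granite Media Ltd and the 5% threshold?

By spousal attribution (R2), Elif Leclerc is treated as also owning Maeve Leclerc's interest in Vantage Trust, giving 42% + 28% = 70%.
Chain via Vantage Trust (R1): 70% × 55% = 38.5% of Granite Media Ltd.
Direct interest in Granite Media Ltd: 13%.
Aggregating (R3): 38.5% + 13% = 51.5%.
51.5% exceeds the 5% threshold by 46.5 percentage points.

46.5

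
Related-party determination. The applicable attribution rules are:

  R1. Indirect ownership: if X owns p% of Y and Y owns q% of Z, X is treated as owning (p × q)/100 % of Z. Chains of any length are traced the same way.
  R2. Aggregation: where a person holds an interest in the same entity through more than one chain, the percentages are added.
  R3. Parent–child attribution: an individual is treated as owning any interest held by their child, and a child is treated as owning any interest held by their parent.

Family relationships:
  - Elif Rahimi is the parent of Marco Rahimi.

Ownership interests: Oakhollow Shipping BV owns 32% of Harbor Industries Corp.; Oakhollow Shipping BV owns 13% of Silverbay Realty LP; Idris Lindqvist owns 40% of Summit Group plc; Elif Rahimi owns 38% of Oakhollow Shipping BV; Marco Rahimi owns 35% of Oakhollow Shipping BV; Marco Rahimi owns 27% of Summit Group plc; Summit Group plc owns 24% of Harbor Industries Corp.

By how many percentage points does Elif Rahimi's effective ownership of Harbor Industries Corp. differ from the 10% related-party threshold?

By parent–child attribution (R3), Elif Rahimi is treated as also owning Marco Rahimi's interest in Oakhollow Shipping BV, giving 38% + 35% = 73%.
By parent–child attribution (R3), Elif Rahimi is treated as owning Marco Rahimi's 27% interest in Summit Group plc.
Chain via Oakhollow Shipping BV (R1): 73% × 32% = 23.36% of Harbor Industries Corp.
Chain via Summit Group plc (R1): 27% × 24% = 6.48% of Harbor Industries Corp.
Aggregating (R2): 23.36% + 6.48% = 29.84%.
29.84% exceeds the 10% threshold by 19.84 percentage points.

19.84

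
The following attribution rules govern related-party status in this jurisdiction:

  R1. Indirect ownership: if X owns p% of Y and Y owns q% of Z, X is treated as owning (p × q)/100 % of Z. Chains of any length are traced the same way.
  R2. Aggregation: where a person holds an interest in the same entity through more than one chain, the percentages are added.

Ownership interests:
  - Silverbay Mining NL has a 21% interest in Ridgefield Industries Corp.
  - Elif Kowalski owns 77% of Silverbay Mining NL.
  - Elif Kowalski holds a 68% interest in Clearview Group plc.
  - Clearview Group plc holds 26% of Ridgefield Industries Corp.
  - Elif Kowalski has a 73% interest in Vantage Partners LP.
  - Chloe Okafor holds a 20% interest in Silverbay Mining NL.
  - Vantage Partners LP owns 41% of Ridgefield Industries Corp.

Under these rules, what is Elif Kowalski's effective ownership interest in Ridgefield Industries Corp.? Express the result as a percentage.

63.78%

Chain via Silverbay Mining NL (R1): 77% × 21% = 16.17% of Ridgefield Industries Corp.
Chain via Vantage Partners LP (R1): 73% × 41% = 29.93% of Ridgefield Industries Corp.
Chain via Clearview Group plc (R1): 68% × 26% = 17.68% of Ridgefield Industries Corp.
Aggregating (R2): 16.17% + 29.93% + 17.68% = 63.78%.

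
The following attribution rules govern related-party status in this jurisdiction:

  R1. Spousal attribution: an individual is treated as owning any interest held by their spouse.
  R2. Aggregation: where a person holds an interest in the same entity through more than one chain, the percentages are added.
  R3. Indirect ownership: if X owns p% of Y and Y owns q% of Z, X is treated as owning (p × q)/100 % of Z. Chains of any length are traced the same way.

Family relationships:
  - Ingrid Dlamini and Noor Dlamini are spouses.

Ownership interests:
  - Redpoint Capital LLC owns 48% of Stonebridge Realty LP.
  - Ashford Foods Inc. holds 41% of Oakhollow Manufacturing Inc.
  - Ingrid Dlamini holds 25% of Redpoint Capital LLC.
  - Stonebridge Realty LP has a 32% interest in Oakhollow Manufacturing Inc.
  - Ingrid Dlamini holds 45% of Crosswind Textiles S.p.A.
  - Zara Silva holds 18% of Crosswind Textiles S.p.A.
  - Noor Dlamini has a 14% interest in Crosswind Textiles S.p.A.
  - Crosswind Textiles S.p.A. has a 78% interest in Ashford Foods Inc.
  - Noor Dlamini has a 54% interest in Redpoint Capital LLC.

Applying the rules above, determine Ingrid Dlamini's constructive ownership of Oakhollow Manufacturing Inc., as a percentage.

By spousal attribution (R1), Ingrid Dlamini is treated as also owning Noor Dlamini's interest in Crosswind Textiles S.p.A, giving 45% + 14% = 59%.
By spousal attribution (R1), Ingrid Dlamini is treated as also owning Noor Dlamini's interest in Redpoint Capital LLC, giving 25% + 54% = 79%.
Chain via Crosswind Textiles S.p.A. → Ashford Foods Inc. (R3): 59% × 78% × 41% = 18.8682% of Oakhollow Manufacturing Inc.
Chain via Redpoint Capital LLC → Stonebridge Realty LP (R3): 79% × 48% × 32% = 12.1344% of Oakhollow Manufacturing Inc.
Aggregating (R2): 18.8682% + 12.1344% = 31.0026%.

31.0026%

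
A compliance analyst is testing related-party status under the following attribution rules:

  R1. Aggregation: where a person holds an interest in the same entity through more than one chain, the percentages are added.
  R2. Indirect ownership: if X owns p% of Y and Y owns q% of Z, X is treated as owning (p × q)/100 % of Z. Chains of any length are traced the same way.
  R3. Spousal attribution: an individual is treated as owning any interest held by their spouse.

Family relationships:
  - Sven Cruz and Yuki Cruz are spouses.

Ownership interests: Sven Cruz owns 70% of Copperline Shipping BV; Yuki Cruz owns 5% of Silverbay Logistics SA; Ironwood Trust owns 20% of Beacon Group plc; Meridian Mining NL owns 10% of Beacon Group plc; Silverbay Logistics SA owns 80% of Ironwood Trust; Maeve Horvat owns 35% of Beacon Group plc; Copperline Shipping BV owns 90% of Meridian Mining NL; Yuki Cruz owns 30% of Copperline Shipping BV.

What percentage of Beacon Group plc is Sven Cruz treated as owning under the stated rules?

By spousal attribution (R3), Sven Cruz is treated as also owning Yuki Cruz's interest in Copperline Shipping BV, giving 70% + 30% = 100%.
By spousal attribution (R3), Sven Cruz is treated as owning Yuki Cruz's 5% interest in Silverbay Logistics SA.
Chain via Copperline Shipping BV → Meridian Mining NL (R2): 100% × 90% × 10% = 9% of Beacon Group plc.
Chain via Silverbay Logistics SA → Ironwood Trust (R2): 5% × 80% × 20% = 0.8% of Beacon Group plc.
Aggregating (R1): 9% + 0.8% = 9.8%.

9.8%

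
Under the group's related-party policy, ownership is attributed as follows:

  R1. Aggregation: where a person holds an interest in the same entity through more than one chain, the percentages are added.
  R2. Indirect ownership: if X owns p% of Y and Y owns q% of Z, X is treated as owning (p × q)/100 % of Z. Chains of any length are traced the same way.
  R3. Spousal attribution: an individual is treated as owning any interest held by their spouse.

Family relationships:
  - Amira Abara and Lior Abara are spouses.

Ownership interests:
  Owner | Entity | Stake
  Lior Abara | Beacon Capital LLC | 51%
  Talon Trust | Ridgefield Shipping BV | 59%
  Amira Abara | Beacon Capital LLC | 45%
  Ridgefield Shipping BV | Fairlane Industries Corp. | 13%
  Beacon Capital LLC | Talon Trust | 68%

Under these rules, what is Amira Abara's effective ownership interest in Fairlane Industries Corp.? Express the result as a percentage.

5.006976%

By spousal attribution (R3), Amira Abara is treated as also owning Lior Abara's interest in Beacon Capital LLC, giving 45% + 51% = 96%.
Chain via Beacon Capital LLC → Talon Trust → Ridgefield Shipping BV (R2): 96% × 68% × 59% × 13% = 5.006976% of Fairlane Industries Corp.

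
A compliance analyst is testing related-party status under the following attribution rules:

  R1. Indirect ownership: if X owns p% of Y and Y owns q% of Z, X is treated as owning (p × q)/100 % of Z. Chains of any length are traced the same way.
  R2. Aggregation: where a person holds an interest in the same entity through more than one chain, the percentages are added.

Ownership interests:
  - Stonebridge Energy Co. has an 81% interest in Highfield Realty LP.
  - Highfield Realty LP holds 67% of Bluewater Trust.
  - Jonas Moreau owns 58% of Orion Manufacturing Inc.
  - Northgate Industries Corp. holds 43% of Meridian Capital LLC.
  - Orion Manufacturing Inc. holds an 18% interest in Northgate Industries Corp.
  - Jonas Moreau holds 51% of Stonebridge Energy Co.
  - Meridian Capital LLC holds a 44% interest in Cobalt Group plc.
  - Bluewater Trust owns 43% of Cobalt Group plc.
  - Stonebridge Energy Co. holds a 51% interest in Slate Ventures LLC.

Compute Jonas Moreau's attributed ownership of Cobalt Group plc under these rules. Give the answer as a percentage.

13.876659%

Chain via Stonebridge Energy Co. → Highfield Realty LP → Bluewater Trust (R1): 51% × 81% × 67% × 43% = 11.901411% of Cobalt Group plc.
Chain via Orion Manufacturing Inc. → Northgate Industries Corp. → Meridian Capital LLC (R1): 58% × 18% × 43% × 44% = 1.975248% of Cobalt Group plc.
Aggregating (R2): 11.901411% + 1.975248% = 13.876659%.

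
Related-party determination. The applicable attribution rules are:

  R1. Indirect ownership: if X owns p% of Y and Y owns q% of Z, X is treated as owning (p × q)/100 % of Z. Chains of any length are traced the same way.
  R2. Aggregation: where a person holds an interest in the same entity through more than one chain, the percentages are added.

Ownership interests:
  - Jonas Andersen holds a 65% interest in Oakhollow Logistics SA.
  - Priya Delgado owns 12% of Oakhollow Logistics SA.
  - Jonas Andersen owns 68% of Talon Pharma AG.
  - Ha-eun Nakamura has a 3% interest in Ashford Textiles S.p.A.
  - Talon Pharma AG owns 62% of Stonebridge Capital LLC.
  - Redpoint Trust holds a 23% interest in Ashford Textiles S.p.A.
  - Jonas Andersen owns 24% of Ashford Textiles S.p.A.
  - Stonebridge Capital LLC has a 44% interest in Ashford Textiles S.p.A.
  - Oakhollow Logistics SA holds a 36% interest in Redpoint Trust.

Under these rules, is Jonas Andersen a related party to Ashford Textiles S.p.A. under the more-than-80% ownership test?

Chain via Talon Pharma AG → Stonebridge Capital LLC (R1): 68% × 62% × 44% = 18.5504% of Ashford Textiles S.p.A.
Chain via Oakhollow Logistics SA → Redpoint Trust (R1): 65% × 36% × 23% = 5.382% of Ashford Textiles S.p.A.
Direct interest in Ashford Textiles S.p.A: 24%.
Aggregating (R2): 18.5504% + 5.382% + 24% = 47.9324%.
47.9324% does not exceed the 80% threshold, so Jonas is not a related party to Ashford Textiles S.p.A.

No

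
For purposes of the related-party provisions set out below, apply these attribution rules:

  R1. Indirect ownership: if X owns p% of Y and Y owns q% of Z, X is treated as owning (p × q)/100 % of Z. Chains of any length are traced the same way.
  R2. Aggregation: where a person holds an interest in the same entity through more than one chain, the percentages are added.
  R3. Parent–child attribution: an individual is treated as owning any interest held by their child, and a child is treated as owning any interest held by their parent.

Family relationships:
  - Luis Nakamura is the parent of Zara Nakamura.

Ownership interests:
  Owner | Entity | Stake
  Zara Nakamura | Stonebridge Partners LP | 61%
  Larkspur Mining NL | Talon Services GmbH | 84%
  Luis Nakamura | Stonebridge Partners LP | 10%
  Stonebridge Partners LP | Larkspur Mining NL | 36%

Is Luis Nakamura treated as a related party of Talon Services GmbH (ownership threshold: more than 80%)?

By parent–child attribution (R3), Luis Nakamura is treated as also owning Zara Nakamura's interest in Stonebridge Partners LP, giving 10% + 61% = 71%.
Chain via Stonebridge Partners LP → Larkspur Mining NL (R1): 71% × 36% × 84% = 21.4704% of Talon Services GmbH.
21.4704% does not exceed the 80% threshold, so Luis is not a related party to Talon Services GmbH.

No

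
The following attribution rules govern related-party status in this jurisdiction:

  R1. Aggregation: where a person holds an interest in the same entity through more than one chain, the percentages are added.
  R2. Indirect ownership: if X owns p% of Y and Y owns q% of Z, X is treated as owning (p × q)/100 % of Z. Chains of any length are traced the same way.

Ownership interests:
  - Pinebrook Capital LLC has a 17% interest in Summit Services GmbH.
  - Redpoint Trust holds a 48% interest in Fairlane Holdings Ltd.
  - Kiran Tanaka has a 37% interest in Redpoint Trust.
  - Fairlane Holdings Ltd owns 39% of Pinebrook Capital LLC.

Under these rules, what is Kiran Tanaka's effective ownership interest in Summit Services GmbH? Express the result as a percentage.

1.177488%

Chain via Redpoint Trust → Fairlane Holdings Ltd → Pinebrook Capital LLC (R2): 37% × 48% × 39% × 17% = 1.177488% of Summit Services GmbH.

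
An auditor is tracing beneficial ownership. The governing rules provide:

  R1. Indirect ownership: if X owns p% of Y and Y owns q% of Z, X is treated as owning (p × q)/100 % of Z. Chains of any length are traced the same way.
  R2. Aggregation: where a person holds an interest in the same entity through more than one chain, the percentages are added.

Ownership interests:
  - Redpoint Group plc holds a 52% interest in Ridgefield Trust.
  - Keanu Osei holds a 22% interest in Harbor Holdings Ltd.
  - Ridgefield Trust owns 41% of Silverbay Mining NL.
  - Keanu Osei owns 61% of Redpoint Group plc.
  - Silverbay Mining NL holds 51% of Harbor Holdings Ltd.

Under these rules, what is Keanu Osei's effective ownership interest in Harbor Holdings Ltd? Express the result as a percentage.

28.632652%

Chain via Redpoint Group plc → Ridgefield Trust → Silverbay Mining NL (R1): 61% × 52% × 41% × 51% = 6.632652% of Harbor Holdings Ltd.
Direct interest in Harbor Holdings Ltd: 22%.
Aggregating (R2): 6.632652% + 22% = 28.632652%.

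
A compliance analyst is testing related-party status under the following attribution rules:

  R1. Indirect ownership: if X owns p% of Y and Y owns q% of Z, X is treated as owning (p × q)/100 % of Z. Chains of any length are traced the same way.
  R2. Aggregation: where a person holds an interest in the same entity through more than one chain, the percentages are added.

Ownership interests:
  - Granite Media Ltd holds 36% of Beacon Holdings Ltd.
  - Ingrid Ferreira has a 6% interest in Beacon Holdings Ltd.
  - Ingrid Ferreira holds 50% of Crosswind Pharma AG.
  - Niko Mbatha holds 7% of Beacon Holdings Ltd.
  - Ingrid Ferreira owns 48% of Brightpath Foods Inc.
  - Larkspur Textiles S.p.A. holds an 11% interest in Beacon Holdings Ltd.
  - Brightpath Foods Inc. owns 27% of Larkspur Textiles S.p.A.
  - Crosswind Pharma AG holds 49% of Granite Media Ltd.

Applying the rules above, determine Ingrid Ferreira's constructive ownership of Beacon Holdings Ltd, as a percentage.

16.2456%

Chain via Crosswind Pharma AG → Granite Media Ltd (R1): 50% × 49% × 36% = 8.82% of Beacon Holdings Ltd.
Chain via Brightpath Foods Inc. → Larkspur Textiles S.p.A. (R1): 48% × 27% × 11% = 1.4256% of Beacon Holdings Ltd.
Direct interest in Beacon Holdings Ltd: 6%.
Aggregating (R2): 8.82% + 1.4256% + 6% = 16.2456%.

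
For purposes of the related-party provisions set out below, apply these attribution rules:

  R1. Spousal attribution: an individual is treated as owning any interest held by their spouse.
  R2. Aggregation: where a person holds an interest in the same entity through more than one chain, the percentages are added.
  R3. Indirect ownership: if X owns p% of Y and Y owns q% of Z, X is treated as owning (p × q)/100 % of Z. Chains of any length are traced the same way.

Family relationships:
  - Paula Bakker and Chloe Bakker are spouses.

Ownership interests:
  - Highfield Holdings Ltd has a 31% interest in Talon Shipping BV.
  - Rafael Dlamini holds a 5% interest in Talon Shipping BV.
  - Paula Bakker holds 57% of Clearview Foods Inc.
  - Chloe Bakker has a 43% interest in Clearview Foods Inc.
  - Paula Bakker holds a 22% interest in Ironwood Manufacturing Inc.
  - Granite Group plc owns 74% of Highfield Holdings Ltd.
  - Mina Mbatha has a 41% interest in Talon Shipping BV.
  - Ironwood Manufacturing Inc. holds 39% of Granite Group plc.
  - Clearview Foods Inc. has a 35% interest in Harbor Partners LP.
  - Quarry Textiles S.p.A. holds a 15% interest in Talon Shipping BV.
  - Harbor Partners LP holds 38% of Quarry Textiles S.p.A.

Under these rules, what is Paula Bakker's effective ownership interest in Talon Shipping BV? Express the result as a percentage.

3.963252%

By spousal attribution (R1), Paula Bakker is treated as also owning Chloe Bakker's interest in Clearview Foods Inc, giving 57% + 43% = 100%.
Chain via Ironwood Manufacturing Inc. → Granite Group plc → Highfield Holdings Ltd (R3): 22% × 39% × 74% × 31% = 1.968252% of Talon Shipping BV.
Chain via Clearview Foods Inc. → Harbor Partners LP → Quarry Textiles S.p.A. (R3): 100% × 35% × 38% × 15% = 1.995% of Talon Shipping BV.
Aggregating (R2): 1.968252% + 1.995% = 3.963252%.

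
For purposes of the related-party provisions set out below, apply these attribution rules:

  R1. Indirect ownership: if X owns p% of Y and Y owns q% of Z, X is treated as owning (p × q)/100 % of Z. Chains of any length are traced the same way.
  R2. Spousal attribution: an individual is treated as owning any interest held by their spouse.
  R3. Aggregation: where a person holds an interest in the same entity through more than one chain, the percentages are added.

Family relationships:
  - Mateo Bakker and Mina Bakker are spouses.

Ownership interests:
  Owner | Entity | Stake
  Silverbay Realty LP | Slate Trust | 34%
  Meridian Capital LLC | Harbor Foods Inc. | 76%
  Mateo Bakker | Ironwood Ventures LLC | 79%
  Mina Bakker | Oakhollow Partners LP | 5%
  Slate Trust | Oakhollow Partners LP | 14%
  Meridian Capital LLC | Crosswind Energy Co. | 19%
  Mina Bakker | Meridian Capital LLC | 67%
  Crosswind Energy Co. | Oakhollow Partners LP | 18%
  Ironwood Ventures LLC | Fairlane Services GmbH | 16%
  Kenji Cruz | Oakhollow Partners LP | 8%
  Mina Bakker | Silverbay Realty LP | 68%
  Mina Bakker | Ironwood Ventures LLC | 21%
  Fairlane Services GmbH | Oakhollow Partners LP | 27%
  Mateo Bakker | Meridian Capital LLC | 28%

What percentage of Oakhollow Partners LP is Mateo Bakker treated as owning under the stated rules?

By spousal attribution (R2), Mateo Bakker is treated as also owning Mina Bakker's interest in Ironwood Ventures LLC, giving 79% + 21% = 100%.
By spousal attribution (R2), Mateo Bakker is treated as also owning Mina Bakker's interest in Meridian Capital LLC, giving 28% + 67% = 95%.
By spousal attribution (R2), Mateo Bakker is treated as owning Mina Bakker's 68% interest in Silverbay Realty LP.
By spousal attribution (R2), Mateo Bakker is treated as owning Mina Bakker's 5% interest in Oakhollow Partners LP.
Chain via Ironwood Ventures LLC → Fairlane Services GmbH (R1): 100% × 16% × 27% = 4.32% of Oakhollow Partners LP.
Chain via Meridian Capital LLC → Crosswind Energy Co. (R1): 95% × 19% × 18% = 3.249% of Oakhollow Partners LP.
Chain via Silverbay Realty LP → Slate Trust (R1): 68% × 34% × 14% = 3.2368% of Oakhollow Partners LP.
Direct interest in Oakhollow Partners LP: 5%.
Aggregating (R3): 4.32% + 3.249% + 3.2368% + 5% = 15.8058%.

15.8058%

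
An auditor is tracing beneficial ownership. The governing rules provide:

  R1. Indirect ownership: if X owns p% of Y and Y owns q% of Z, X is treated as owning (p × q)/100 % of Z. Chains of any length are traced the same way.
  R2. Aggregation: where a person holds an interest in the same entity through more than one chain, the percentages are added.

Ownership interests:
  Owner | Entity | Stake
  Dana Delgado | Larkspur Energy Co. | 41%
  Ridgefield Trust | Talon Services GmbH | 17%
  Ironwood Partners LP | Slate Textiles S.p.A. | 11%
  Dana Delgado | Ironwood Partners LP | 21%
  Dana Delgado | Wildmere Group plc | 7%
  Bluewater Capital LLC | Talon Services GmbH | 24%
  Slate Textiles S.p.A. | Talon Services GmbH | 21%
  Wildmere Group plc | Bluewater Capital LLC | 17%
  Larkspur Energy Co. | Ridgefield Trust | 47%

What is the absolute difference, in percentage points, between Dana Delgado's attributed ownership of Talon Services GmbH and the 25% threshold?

Chain via Ironwood Partners LP → Slate Textiles S.p.A. (R1): 21% × 11% × 21% = 0.4851% of Talon Services GmbH.
Chain via Wildmere Group plc → Bluewater Capital LLC (R1): 7% × 17% × 24% = 0.2856% of Talon Services GmbH.
Chain via Larkspur Energy Co. → Ridgefield Trust (R1): 41% × 47% × 17% = 3.2759% of Talon Services GmbH.
Aggregating (R2): 0.4851% + 0.2856% + 3.2759% = 4.0466%.
4.0466% falls short of the 25% threshold by 20.9534 percentage points.

20.9534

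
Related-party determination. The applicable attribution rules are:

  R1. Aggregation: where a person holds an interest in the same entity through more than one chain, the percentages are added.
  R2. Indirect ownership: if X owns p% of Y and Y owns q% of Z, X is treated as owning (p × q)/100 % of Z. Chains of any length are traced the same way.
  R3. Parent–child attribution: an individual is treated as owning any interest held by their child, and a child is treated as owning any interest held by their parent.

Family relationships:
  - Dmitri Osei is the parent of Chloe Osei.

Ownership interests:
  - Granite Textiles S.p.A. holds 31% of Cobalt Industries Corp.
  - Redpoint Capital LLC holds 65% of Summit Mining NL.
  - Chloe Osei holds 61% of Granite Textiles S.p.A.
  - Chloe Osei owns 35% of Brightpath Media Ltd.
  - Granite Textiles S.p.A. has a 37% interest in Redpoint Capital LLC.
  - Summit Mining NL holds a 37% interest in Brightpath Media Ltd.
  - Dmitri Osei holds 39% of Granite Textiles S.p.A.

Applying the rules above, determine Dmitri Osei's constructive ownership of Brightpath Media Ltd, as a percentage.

43.8985%

By parent–child attribution (R3), Dmitri Osei is treated as also owning Chloe Osei's interest in Granite Textiles S.p.A, giving 39% + 61% = 100%.
By parent–child attribution (R3), Dmitri Osei is treated as owning Chloe Osei's 35% interest in Brightpath Media Ltd.
Chain via Granite Textiles S.p.A. → Redpoint Capital LLC → Summit Mining NL (R2): 100% × 37% × 65% × 37% = 8.8985% of Brightpath Media Ltd.
Direct interest in Brightpath Media Ltd: 35%.
Aggregating (R1): 8.8985% + 35% = 43.8985%.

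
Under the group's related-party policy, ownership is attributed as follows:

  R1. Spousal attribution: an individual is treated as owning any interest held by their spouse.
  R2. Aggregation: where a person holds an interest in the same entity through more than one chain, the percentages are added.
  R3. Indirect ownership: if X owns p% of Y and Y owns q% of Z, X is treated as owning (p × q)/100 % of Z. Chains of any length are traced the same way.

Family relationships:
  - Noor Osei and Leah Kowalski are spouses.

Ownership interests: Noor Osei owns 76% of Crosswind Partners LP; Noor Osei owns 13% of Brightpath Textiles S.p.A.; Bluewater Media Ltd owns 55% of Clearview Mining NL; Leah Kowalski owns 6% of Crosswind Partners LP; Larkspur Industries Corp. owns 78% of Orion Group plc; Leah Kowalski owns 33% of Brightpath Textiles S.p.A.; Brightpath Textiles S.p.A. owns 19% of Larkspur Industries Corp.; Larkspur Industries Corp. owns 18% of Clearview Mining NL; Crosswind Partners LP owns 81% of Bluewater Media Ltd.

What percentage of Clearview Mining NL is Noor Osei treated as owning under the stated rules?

By spousal attribution (R1), Noor Osei is treated as also owning Leah Kowalski's interest in Crosswind Partners LP, giving 76% + 6% = 82%.
By spousal attribution (R1), Noor Osei is treated as also owning Leah Kowalski's interest in Brightpath Textiles S.p.A, giving 13% + 33% = 46%.
Chain via Crosswind Partners LP → Bluewater Media Ltd (R3): 82% × 81% × 55% = 36.531% of Clearview Mining NL.
Chain via Brightpath Textiles S.p.A. → Larkspur Industries Corp. (R3): 46% × 19% × 18% = 1.5732% of Clearview Mining NL.
Aggregating (R2): 36.531% + 1.5732% = 38.1042%.

38.1042%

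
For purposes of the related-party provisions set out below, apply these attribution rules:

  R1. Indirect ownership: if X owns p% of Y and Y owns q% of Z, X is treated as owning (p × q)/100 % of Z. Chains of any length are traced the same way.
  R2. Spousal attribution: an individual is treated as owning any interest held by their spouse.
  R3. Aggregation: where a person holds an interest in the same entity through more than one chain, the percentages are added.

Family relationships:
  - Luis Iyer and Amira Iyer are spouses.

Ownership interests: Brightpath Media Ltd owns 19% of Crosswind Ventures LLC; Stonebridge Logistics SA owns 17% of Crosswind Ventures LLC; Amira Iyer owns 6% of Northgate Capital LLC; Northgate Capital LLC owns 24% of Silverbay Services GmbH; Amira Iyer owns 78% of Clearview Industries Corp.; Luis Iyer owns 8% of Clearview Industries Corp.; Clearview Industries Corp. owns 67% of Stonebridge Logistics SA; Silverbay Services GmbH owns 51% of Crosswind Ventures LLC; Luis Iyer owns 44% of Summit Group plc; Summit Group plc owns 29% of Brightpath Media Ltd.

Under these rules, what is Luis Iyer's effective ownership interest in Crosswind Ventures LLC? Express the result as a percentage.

12.9542%

By spousal attribution (R2), Luis Iyer is treated as also owning Amira Iyer's interest in Clearview Industries Corp, giving 8% + 78% = 86%.
By spousal attribution (R2), Luis Iyer is treated as owning Amira Iyer's 6% interest in Northgate Capital LLC.
Chain via Summit Group plc → Brightpath Media Ltd (R1): 44% × 29% × 19% = 2.4244% of Crosswind Ventures LLC.
Chain via Clearview Industries Corp. → Stonebridge Logistics SA (R1): 86% × 67% × 17% = 9.7954% of Crosswind Ventures LLC.
Chain via Northgate Capital LLC → Silverbay Services GmbH (R1): 6% × 24% × 51% = 0.7344% of Crosswind Ventures LLC.
Aggregating (R3): 2.4244% + 9.7954% + 0.7344% = 12.9542%.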